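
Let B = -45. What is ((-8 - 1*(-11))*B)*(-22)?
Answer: 2970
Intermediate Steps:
((-8 - 1*(-11))*B)*(-22) = ((-8 - 1*(-11))*(-45))*(-22) = ((-8 + 11)*(-45))*(-22) = (3*(-45))*(-22) = -135*(-22) = 2970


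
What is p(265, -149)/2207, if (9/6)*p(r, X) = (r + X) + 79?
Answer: 130/2207 ≈ 0.058903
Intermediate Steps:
p(r, X) = 158/3 + 2*X/3 + 2*r/3 (p(r, X) = 2*((r + X) + 79)/3 = 2*((X + r) + 79)/3 = 2*(79 + X + r)/3 = 158/3 + 2*X/3 + 2*r/3)
p(265, -149)/2207 = (158/3 + (⅔)*(-149) + (⅔)*265)/2207 = (158/3 - 298/3 + 530/3)*(1/2207) = 130*(1/2207) = 130/2207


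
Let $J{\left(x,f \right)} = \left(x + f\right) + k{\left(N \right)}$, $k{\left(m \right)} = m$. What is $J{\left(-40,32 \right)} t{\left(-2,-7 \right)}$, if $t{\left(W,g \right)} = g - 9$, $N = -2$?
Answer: $160$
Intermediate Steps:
$J{\left(x,f \right)} = -2 + f + x$ ($J{\left(x,f \right)} = \left(x + f\right) - 2 = \left(f + x\right) - 2 = -2 + f + x$)
$t{\left(W,g \right)} = -9 + g$
$J{\left(-40,32 \right)} t{\left(-2,-7 \right)} = \left(-2 + 32 - 40\right) \left(-9 - 7\right) = \left(-10\right) \left(-16\right) = 160$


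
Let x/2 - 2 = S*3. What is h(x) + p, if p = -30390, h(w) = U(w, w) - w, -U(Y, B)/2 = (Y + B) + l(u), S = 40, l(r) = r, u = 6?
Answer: -31622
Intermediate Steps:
x = 244 (x = 4 + 2*(40*3) = 4 + 2*120 = 4 + 240 = 244)
U(Y, B) = -12 - 2*B - 2*Y (U(Y, B) = -2*((Y + B) + 6) = -2*((B + Y) + 6) = -2*(6 + B + Y) = -12 - 2*B - 2*Y)
h(w) = -12 - 5*w (h(w) = (-12 - 2*w - 2*w) - w = (-12 - 4*w) - w = -12 - 5*w)
h(x) + p = (-12 - 5*244) - 30390 = (-12 - 1220) - 30390 = -1232 - 30390 = -31622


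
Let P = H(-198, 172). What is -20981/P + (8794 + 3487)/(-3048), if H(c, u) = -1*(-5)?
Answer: -64011493/15240 ≈ -4200.2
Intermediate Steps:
H(c, u) = 5
P = 5
-20981/P + (8794 + 3487)/(-3048) = -20981/5 + (8794 + 3487)/(-3048) = -20981*⅕ + 12281*(-1/3048) = -20981/5 - 12281/3048 = -64011493/15240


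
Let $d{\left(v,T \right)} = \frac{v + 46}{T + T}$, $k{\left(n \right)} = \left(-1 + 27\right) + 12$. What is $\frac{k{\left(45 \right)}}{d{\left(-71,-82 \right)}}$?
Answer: $\frac{6232}{25} \approx 249.28$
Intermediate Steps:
$k{\left(n \right)} = 38$ ($k{\left(n \right)} = 26 + 12 = 38$)
$d{\left(v,T \right)} = \frac{46 + v}{2 T}$
$\frac{k{\left(45 \right)}}{d{\left(-71,-82 \right)}} = \frac{38}{\frac{1}{2} \frac{1}{-82} \left(46 - 71\right)} = \frac{38}{\frac{1}{2} \left(- \frac{1}{82}\right) \left(-25\right)} = \frac{38}{\frac{25}{164}} = 38 \cdot \frac{164}{25} = \frac{6232}{25}$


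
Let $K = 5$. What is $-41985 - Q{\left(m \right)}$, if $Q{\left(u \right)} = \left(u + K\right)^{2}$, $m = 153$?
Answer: $-66949$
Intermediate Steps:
$Q{\left(u \right)} = \left(5 + u\right)^{2}$ ($Q{\left(u \right)} = \left(u + 5\right)^{2} = \left(5 + u\right)^{2}$)
$-41985 - Q{\left(m \right)} = -41985 - \left(5 + 153\right)^{2} = -41985 - 158^{2} = -41985 - 24964 = -66949$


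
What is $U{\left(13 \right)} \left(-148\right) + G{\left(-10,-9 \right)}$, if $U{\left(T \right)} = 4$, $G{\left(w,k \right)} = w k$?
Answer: $-502$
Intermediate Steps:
$G{\left(w,k \right)} = k w$
$U{\left(13 \right)} \left(-148\right) + G{\left(-10,-9 \right)} = 4 \left(-148\right) - -90 = -592 + 90 = -502$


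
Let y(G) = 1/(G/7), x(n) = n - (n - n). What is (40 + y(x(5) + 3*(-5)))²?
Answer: 154449/100 ≈ 1544.5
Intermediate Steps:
x(n) = n (x(n) = n - 1*0 = n + 0 = n)
y(G) = 7/G (y(G) = 1/(G*(⅐)) = 1/(G/7) = 7/G)
(40 + y(x(5) + 3*(-5)))² = (40 + 7/(5 + 3*(-5)))² = (40 + 7/(5 - 15))² = (40 + 7/(-10))² = (40 + 7*(-⅒))² = (40 - 7/10)² = (393/10)² = 154449/100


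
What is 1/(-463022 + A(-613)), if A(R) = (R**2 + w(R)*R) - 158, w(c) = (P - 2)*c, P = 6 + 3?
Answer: 1/2542972 ≈ 3.9324e-7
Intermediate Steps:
P = 9
w(c) = 7*c (w(c) = (9 - 2)*c = 7*c)
A(R) = -158 + 8*R**2 (A(R) = (R**2 + (7*R)*R) - 158 = (R**2 + 7*R**2) - 158 = 8*R**2 - 158 = -158 + 8*R**2)
1/(-463022 + A(-613)) = 1/(-463022 + (-158 + 8*(-613)**2)) = 1/(-463022 + (-158 + 8*375769)) = 1/(-463022 + (-158 + 3006152)) = 1/(-463022 + 3005994) = 1/2542972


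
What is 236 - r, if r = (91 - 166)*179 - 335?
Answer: 13996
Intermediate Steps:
r = -13760 (r = -75*179 - 335 = -13425 - 335 = -13760)
236 - r = 236 - 1*(-13760) = 236 + 13760 = 13996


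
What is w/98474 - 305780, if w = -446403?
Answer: -30111826123/98474 ≈ -3.0578e+5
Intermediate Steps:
w/98474 - 305780 = -446403/98474 - 305780 = -30111826123/98474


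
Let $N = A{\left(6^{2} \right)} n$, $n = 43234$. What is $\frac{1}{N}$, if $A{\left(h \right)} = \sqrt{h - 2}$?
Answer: $\frac{\sqrt{34}}{1469956} \approx 3.9668 \cdot 10^{-6}$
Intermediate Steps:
$A{\left(h \right)} = \sqrt{-2 + h}$
$N = 43234 \sqrt{34}$ ($N = \sqrt{-2 + 6^{2}} \cdot 43234 = \sqrt{-2 + 36} \cdot 43234 = \sqrt{34} \cdot 43234 = 43234 \sqrt{34} \approx 2.521 \cdot 10^{5}$)
$\frac{1}{N} = \frac{1}{43234 \sqrt{34}} = \frac{\sqrt{34}}{1469956}$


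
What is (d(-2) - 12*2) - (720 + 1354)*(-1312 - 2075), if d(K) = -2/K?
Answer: 7024615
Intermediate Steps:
(d(-2) - 12*2) - (720 + 1354)*(-1312 - 2075) = (-2/(-2) - 12*2) - (720 + 1354)*(-1312 - 2075) = (-2*(-1/2) - 24) - 2074*(-3387) = (1 - 24) - 1*(-7024638) = -23 + 7024638 = 7024615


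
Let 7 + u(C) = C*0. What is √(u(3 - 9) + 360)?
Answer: √353 ≈ 18.788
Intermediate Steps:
u(C) = -7 (u(C) = -7 + C*0 = -7 + 0 = -7)
√(u(3 - 9) + 360) = √(-7 + 360) = √353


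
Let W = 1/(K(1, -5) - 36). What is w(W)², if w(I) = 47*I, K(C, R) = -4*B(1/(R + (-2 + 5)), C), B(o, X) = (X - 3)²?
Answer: 2209/2704 ≈ 0.81694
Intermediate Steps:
B(o, X) = (-3 + X)²
K(C, R) = -4*(-3 + C)²
W = -1/52 (W = 1/(-4*(-3 + 1)² - 36) = 1/(-4*(-2)² - 36) = 1/(-4*4 - 36) = 1/(-16 - 36) = 1/(-52) = -1/52 ≈ -0.019231)
w(W)² = (47*(-1/52))² = (-47/52)² = 2209/2704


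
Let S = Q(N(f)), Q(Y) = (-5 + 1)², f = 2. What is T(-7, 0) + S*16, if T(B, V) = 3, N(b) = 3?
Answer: 259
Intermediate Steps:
Q(Y) = 16 (Q(Y) = (-4)² = 16)
S = 16
T(-7, 0) + S*16 = 3 + 16*16 = 3 + 256 = 259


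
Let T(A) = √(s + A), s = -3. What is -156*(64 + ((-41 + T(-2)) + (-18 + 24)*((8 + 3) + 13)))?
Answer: -26052 - 156*I*√5 ≈ -26052.0 - 348.83*I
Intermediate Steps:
T(A) = √(-3 + A)
-156*(64 + ((-41 + T(-2)) + (-18 + 24)*((8 + 3) + 13))) = -156*(64 + ((-41 + √(-3 - 2)) + (-18 + 24)*((8 + 3) + 13))) = -156*(64 + ((-41 + √(-5)) + 6*(11 + 13))) = -156*(64 + ((-41 + I*√5) + 6*24)) = -156*(64 + ((-41 + I*√5) + 144)) = -156*(64 + (103 + I*√5)) = -156*(167 + I*√5) = -26052 - 156*I*√5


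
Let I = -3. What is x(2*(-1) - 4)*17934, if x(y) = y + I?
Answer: -161406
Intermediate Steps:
x(y) = -3 + y (x(y) = y - 3 = -3 + y)
x(2*(-1) - 4)*17934 = (-3 + (2*(-1) - 4))*17934 = (-3 + (-2 - 4))*17934 = (-3 - 6)*17934 = -9*17934 = -161406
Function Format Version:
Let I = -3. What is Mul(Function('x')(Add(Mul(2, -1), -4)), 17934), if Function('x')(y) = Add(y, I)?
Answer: -161406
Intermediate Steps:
Function('x')(y) = Add(-3, y) (Function('x')(y) = Add(y, -3) = Add(-3, y))
Mul(Function('x')(Add(Mul(2, -1), -4)), 17934) = Mul(Add(-3, Add(Mul(2, -1), -4)), 17934) = Mul(Add(-3, Add(-2, -4)), 17934) = Mul(Add(-3, -6), 17934) = Mul(-9, 17934) = -161406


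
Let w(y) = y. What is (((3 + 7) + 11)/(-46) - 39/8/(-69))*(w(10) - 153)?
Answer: 10153/184 ≈ 55.179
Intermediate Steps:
(((3 + 7) + 11)/(-46) - 39/8/(-69))*(w(10) - 153) = (((3 + 7) + 11)/(-46) - 39/8/(-69))*(10 - 153) = ((10 + 11)*(-1/46) - 39*1/8*(-1/69))*(-143) = (21*(-1/46) - 39/8*(-1/69))*(-143) = (-21/46 + 13/184)*(-143) = -71/184*(-143) = 10153/184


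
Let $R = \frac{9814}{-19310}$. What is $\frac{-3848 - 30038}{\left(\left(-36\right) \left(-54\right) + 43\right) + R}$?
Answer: $- \frac{163584665}{9589789} \approx -17.058$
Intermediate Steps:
$R = - \frac{4907}{9655}$ ($R = 9814 \left(- \frac{1}{19310}\right) = - \frac{4907}{9655} \approx -0.50823$)
$\frac{-3848 - 30038}{\left(\left(-36\right) \left(-54\right) + 43\right) + R} = \frac{-3848 - 30038}{\left(\left(-36\right) \left(-54\right) + 43\right) - \frac{4907}{9655}} = - \frac{33886}{\left(1944 + 43\right) - \frac{4907}{9655}} = - \frac{33886}{1987 - \frac{4907}{9655}} = - \frac{33886}{\frac{19179578}{9655}} = \left(-33886\right) \frac{9655}{19179578} = - \frac{163584665}{9589789}$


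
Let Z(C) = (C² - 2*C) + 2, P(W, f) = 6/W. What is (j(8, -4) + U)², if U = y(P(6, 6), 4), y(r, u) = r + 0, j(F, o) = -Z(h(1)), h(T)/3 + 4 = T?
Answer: 10000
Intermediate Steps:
h(T) = -12 + 3*T
Z(C) = 2 + C² - 2*C
j(F, o) = -101 (j(F, o) = -(2 + (-12 + 3*1)² - 2*(-12 + 3*1)) = -(2 + (-12 + 3)² - 2*(-12 + 3)) = -(2 + (-9)² - 2*(-9)) = -(2 + 81 + 18) = -1*101 = -101)
y(r, u) = r
U = 1 (U = 6/6 = 6*(⅙) = 1)
(j(8, -4) + U)² = (-101 + 1)² = (-100)² = 10000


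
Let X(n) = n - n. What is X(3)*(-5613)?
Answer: 0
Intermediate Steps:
X(n) = 0
X(3)*(-5613) = 0*(-5613) = 0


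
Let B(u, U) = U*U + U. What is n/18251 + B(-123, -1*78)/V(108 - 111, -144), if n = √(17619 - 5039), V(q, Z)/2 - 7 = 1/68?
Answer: 68068/159 + 2*√3145/18251 ≈ 428.11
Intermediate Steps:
V(q, Z) = 477/34 (V(q, Z) = 14 + 2/68 = 14 + 2*(1/68) = 14 + 1/34 = 477/34)
n = 2*√3145 (n = √12580 = 2*√3145 ≈ 112.16)
B(u, U) = U + U² (B(u, U) = U² + U = U + U²)
n/18251 + B(-123, -1*78)/V(108 - 111, -144) = (2*√3145)/18251 + ((-1*78)*(1 - 1*78))/(477/34) = (2*√3145)*(1/18251) - 78*(1 - 78)*(34/477) = 2*√3145/18251 - 78*(-77)*(34/477) = 2*√3145/18251 + 6006*(34/477) = 2*√3145/18251 + 68068/159 = 68068/159 + 2*√3145/18251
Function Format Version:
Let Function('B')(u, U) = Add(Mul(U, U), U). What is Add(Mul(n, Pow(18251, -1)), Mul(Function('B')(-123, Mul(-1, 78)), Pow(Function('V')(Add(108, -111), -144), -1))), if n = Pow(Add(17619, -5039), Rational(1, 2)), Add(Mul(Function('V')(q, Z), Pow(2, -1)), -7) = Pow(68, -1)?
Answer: Add(Rational(68068, 159), Mul(Rational(2, 18251), Pow(3145, Rational(1, 2)))) ≈ 428.11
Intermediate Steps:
Function('V')(q, Z) = Rational(477, 34) (Function('V')(q, Z) = Add(14, Mul(2, Pow(68, -1))) = Add(14, Mul(2, Rational(1, 68))) = Add(14, Rational(1, 34)) = Rational(477, 34))
n = Mul(2, Pow(3145, Rational(1, 2))) (n = Pow(12580, Rational(1, 2)) = Mul(2, Pow(3145, Rational(1, 2))) ≈ 112.16)
Function('B')(u, U) = Add(U, Pow(U, 2)) (Function('B')(u, U) = Add(Pow(U, 2), U) = Add(U, Pow(U, 2)))
Add(Mul(n, Pow(18251, -1)), Mul(Function('B')(-123, Mul(-1, 78)), Pow(Function('V')(Add(108, -111), -144), -1))) = Add(Mul(Mul(2, Pow(3145, Rational(1, 2))), Pow(18251, -1)), Mul(Mul(Mul(-1, 78), Add(1, Mul(-1, 78))), Pow(Rational(477, 34), -1))) = Add(Mul(Mul(2, Pow(3145, Rational(1, 2))), Rational(1, 18251)), Mul(Mul(-78, Add(1, -78)), Rational(34, 477))) = Add(Mul(Rational(2, 18251), Pow(3145, Rational(1, 2))), Mul(Mul(-78, -77), Rational(34, 477))) = Add(Mul(Rational(2, 18251), Pow(3145, Rational(1, 2))), Mul(6006, Rational(34, 477))) = Add(Mul(Rational(2, 18251), Pow(3145, Rational(1, 2))), Rational(68068, 159)) = Add(Rational(68068, 159), Mul(Rational(2, 18251), Pow(3145, Rational(1, 2))))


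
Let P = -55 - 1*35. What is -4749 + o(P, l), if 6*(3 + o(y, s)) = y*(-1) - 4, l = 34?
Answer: -14213/3 ≈ -4737.7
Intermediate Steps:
P = -90 (P = -55 - 35 = -90)
o(y, s) = -11/3 - y/6 (o(y, s) = -3 + (y*(-1) - 4)/6 = -3 + (-y - 4)/6 = -3 + (-4 - y)/6 = -3 + (-⅔ - y/6) = -11/3 - y/6)
-4749 + o(P, l) = -4749 + (-11/3 - ⅙*(-90)) = -4749 + (-11/3 + 15) = -4749 + 34/3 = -14213/3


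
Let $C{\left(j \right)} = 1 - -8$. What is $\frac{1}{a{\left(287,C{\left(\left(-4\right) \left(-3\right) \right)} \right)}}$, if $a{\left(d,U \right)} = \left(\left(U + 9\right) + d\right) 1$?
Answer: $\frac{1}{305} \approx 0.0032787$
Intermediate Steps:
$C{\left(j \right)} = 9$ ($C{\left(j \right)} = 1 + 8 = 9$)
$a{\left(d,U \right)} = 9 + U + d$ ($a{\left(d,U \right)} = \left(\left(9 + U\right) + d\right) 1 = \left(9 + U + d\right) 1 = 9 + U + d$)
$\frac{1}{a{\left(287,C{\left(\left(-4\right) \left(-3\right) \right)} \right)}} = \frac{1}{9 + 9 + 287} = \frac{1}{305}$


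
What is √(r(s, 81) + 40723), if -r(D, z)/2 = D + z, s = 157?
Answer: √40247 ≈ 200.62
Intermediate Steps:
r(D, z) = -2*D - 2*z (r(D, z) = -2*(D + z) = -2*D - 2*z)
√(r(s, 81) + 40723) = √((-2*157 - 2*81) + 40723) = √((-314 - 162) + 40723) = √(-476 + 40723) = √40247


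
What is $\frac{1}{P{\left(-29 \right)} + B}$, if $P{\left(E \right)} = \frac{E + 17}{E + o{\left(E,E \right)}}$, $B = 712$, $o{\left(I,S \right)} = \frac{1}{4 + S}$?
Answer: $\frac{121}{86202} \approx 0.0014037$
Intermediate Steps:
$P{\left(E \right)} = \frac{17 + E}{E + \frac{1}{4 + E}}$ ($P{\left(E \right)} = \frac{E + 17}{E + \frac{1}{4 + E}} = \frac{17 + E}{E + \frac{1}{4 + E}}$)
$\frac{1}{P{\left(-29 \right)} + B} = \frac{1}{\frac{\left(4 - 29\right) \left(17 - 29\right)}{1 - 29 \left(4 - 29\right)} + 712} = \frac{1}{\frac{1}{1 - -725} \left(-25\right) \left(-12\right) + 712} = \frac{1}{\frac{1}{1 + 725} \left(-25\right) \left(-12\right) + 712} = \frac{1}{\frac{1}{726} \left(-25\right) \left(-12\right) + 712} = \frac{1}{\frac{50}{121} + 712} = \frac{1}{\frac{86202}{121}} = \frac{121}{86202}$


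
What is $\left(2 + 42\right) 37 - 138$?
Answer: $1490$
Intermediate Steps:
$\left(2 + 42\right) 37 - 138 = 44 \cdot 37 - 138 = 1628 - 138 = 1490$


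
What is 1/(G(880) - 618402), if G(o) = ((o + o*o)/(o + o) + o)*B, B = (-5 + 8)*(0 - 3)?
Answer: -2/1260573 ≈ -1.5866e-6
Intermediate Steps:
B = -9 (B = 3*(-3) = -9)
G(o) = -9*o - 9*(o + o²)/(2*o) (G(o) = ((o + o*o)/(o + o) + o)*(-9) = ((o + o²)/((2*o)) + o)*(-9) = ((o + o²)*(1/(2*o)) + o)*(-9) = ((o + o²)/(2*o) + o)*(-9) = (o + (o + o²)/(2*o))*(-9) = -9*o - 9*(o + o²)/(2*o))
1/(G(880) - 618402) = 1/((-9/2 - 27/2*880) - 618402) = 1/((-9/2 - 11880) - 618402) = 1/(-23769/2 - 618402) = 1/(-1260573/2) = -2/1260573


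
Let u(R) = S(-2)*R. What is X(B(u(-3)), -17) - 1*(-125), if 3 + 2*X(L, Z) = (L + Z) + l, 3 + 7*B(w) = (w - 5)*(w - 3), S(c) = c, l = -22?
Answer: 104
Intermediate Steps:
u(R) = -2*R
B(w) = -3/7 + (-5 + w)*(-3 + w)/7 (B(w) = -3/7 + ((w - 5)*(w - 3))/7 = -3/7 + ((-5 + w)*(-3 + w))/7 = -3/7 + (-5 + w)*(-3 + w)/7)
X(L, Z) = -25/2 + L/2 + Z/2 (X(L, Z) = -3/2 + ((L + Z) - 22)/2 = -3/2 + (-22 + L + Z)/2 = -3/2 + (-11 + L/2 + Z/2) = -25/2 + L/2 + Z/2)
X(B(u(-3)), -17) - 1*(-125) = (-25/2 + (12/7 - (-16)*(-3)/7 + (-2*(-3))²/7)/2 + (½)*(-17)) - 1*(-125) = (-25/2 + (12/7 - 8/7*6 + (⅐)*6²)/2 - 17/2) + 125 = (-25/2 + (12/7 - 48/7 + (⅐)*36)/2 - 17/2) + 125 = (-25/2 + (12/7 - 48/7 + 36/7)/2 - 17/2) + 125 = (-25/2 + (½)*0 - 17/2) + 125 = (-25/2 + 0 - 17/2) + 125 = -21 + 125 = 104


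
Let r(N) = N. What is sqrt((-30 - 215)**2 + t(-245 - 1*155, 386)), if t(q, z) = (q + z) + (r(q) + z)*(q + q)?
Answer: sqrt(71211) ≈ 266.85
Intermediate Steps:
t(q, z) = q + z + 2*q*(q + z) (t(q, z) = (q + z) + (q + z)*(q + q) = (q + z) + (q + z)*(2*q) = (q + z) + 2*q*(q + z) = q + z + 2*q*(q + z))
sqrt((-30 - 215)**2 + t(-245 - 1*155, 386)) = sqrt((-30 - 215)**2 + ((-245 - 1*155) + 386 + 2*(-245 - 1*155)**2 + 2*(-245 - 1*155)*386)) = sqrt((-245)**2 + ((-245 - 155) + 386 + 2*(-245 - 155)**2 + 2*(-245 - 155)*386)) = sqrt(60025 + (-400 + 386 + 2*(-400)**2 + 2*(-400)*386)) = sqrt(60025 + (-400 + 386 + 2*160000 - 308800)) = sqrt(60025 + (-400 + 386 + 320000 - 308800)) = sqrt(60025 + 11186) = sqrt(71211)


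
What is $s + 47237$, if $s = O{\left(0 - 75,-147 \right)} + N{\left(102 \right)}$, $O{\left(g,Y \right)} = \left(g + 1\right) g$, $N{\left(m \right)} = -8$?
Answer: $52779$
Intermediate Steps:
$O{\left(g,Y \right)} = g \left(1 + g\right)$ ($O{\left(g,Y \right)} = \left(1 + g\right) g = g \left(1 + g\right)$)
$s = 5542$ ($s = \left(0 - 75\right) \left(1 + \left(0 - 75\right)\right) - 8 = - 75 \left(1 - 75\right) - 8 = \left(-75\right) \left(-74\right) - 8 = 5550 - 8 = 5542$)
$s + 47237 = 5542 + 47237 = 52779$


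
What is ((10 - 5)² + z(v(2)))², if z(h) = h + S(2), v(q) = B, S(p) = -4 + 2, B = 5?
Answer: 784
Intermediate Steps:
S(p) = -2
v(q) = 5
z(h) = -2 + h (z(h) = h - 2 = -2 + h)
((10 - 5)² + z(v(2)))² = ((10 - 5)² + (-2 + 5))² = (5² + 3)² = (25 + 3)² = 28² = 784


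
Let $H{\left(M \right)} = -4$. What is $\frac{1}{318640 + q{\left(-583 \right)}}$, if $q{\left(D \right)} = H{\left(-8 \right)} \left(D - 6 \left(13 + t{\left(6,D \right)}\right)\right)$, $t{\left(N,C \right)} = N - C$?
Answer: $\frac{1}{335420} \approx 2.9813 \cdot 10^{-6}$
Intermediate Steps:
$q{\left(D \right)} = 456 - 28 D$ ($q{\left(D \right)} = - 4 \left(D - 6 \left(13 - \left(-6 + D\right)\right)\right) = - 4 \left(D - 6 \left(19 - D\right)\right) = - 4 \left(D + \left(-114 + 6 D\right)\right) = - 4 \left(-114 + 7 D\right) = 456 - 28 D$)
$\frac{1}{318640 + q{\left(-583 \right)}} = \frac{1}{318640 + \left(456 - -16324\right)} = \frac{1}{318640 + \left(456 + 16324\right)} = \frac{1}{318640 + 16780} = \frac{1}{335420}$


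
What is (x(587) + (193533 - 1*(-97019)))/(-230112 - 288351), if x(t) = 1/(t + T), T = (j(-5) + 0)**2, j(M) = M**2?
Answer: -352149025/628377156 ≈ -0.56041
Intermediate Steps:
T = 625 (T = ((-5)**2 + 0)**2 = (25 + 0)**2 = 25**2 = 625)
x(t) = 1/(625 + t) (x(t) = 1/(t + 625) = 1/(625 + t))
(x(587) + (193533 - 1*(-97019)))/(-230112 - 288351) = (1/(625 + 587) + (193533 - 1*(-97019)))/(-230112 - 288351) = (1/1212 + (193533 + 97019))/(-518463) = (1/1212 + 290552)*(-1/518463) = (352149025/1212)*(-1/518463) = -352149025/628377156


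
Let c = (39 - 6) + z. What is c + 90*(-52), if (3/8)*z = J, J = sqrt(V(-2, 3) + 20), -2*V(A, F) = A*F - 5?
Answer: -4647 + 4*sqrt(102)/3 ≈ -4633.5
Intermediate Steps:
V(A, F) = 5/2 - A*F/2 (V(A, F) = -(A*F - 5)/2 = -(-5 + A*F)/2 = 5/2 - A*F/2)
J = sqrt(102)/2 (J = sqrt((5/2 - 1/2*(-2)*3) + 20) = sqrt((5/2 + 3) + 20) = sqrt(11/2 + 20) = sqrt(51/2) = sqrt(102)/2 ≈ 5.0498)
z = 4*sqrt(102)/3 (z = 8*(sqrt(102)/2)/3 = 4*sqrt(102)/3 ≈ 13.466)
c = 33 + 4*sqrt(102)/3 (c = (39 - 6) + 4*sqrt(102)/3 = 33 + 4*sqrt(102)/3 ≈ 46.466)
c + 90*(-52) = (33 + 4*sqrt(102)/3) + 90*(-52) = (33 + 4*sqrt(102)/3) - 4680 = -4647 + 4*sqrt(102)/3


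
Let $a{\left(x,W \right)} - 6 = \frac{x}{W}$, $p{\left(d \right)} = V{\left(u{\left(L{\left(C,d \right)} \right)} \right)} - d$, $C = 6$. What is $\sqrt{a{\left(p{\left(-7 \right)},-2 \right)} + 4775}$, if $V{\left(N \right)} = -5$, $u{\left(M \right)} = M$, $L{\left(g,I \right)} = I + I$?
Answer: $2 \sqrt{1195} \approx 69.138$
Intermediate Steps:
$L{\left(g,I \right)} = 2 I$
$p{\left(d \right)} = -5 - d$
$a{\left(x,W \right)} = 6 + \frac{x}{W}$
$\sqrt{a{\left(p{\left(-7 \right)},-2 \right)} + 4775} = \sqrt{\left(6 + \frac{-5 - -7}{-2}\right) + 4775} = \sqrt{\left(6 + \left(-5 + 7\right) \left(- \frac{1}{2}\right)\right) + 4775} = \sqrt{\left(6 + 2 \left(- \frac{1}{2}\right)\right) + 4775} = \sqrt{\left(6 - 1\right) + 4775} = \sqrt{5 + 4775} = \sqrt{4780} = 2 \sqrt{1195}$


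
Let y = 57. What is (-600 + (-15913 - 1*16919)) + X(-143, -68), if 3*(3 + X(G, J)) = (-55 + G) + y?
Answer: -33482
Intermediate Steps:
X(G, J) = -7/3 + G/3 (X(G, J) = -3 + ((-55 + G) + 57)/3 = -3 + (2 + G)/3 = -3 + (2/3 + G/3) = -7/3 + G/3)
(-600 + (-15913 - 1*16919)) + X(-143, -68) = (-600 + (-15913 - 1*16919)) + (-7/3 + (1/3)*(-143)) = (-600 + (-15913 - 16919)) + (-7/3 - 143/3) = (-600 - 32832) - 50 = -33432 - 50 = -33482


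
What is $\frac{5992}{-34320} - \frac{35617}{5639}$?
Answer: $- \frac{157020541}{24191310} \approx -6.4908$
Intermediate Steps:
$\frac{5992}{-34320} - \frac{35617}{5639} = 5992 \left(- \frac{1}{34320}\right) - \frac{35617}{5639} = - \frac{749}{4290} - \frac{35617}{5639} = - \frac{157020541}{24191310}$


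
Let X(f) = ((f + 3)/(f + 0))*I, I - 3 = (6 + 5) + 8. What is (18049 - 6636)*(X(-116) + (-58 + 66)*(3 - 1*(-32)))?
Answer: 199533479/58 ≈ 3.4402e+6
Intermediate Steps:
I = 22 (I = 3 + ((6 + 5) + 8) = 3 + (11 + 8) = 3 + 19 = 22)
X(f) = 22*(3 + f)/f (X(f) = ((f + 3)/(f + 0))*22 = ((3 + f)/f)*22 = 22*(3 + f)/f)
(18049 - 6636)*(X(-116) + (-58 + 66)*(3 - 1*(-32))) = (18049 - 6636)*((22 + 66/(-116)) + (-58 + 66)*(3 - 1*(-32))) = 11413*((22 + 66*(-1/116)) + 8*(3 + 32)) = 11413*((22 - 33/58) + 8*35) = 11413*(1243/58 + 280) = 11413*(17483/58) = 199533479/58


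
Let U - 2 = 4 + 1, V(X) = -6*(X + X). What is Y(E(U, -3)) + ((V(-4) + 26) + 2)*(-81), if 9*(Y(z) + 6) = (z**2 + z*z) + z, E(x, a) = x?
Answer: -18451/3 ≈ -6150.3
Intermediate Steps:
V(X) = -12*X
U = 7 (U = 2 + (4 + 1) = 2 + 5 = 7)
Y(z) = -6 + z/9 + 2*z**2/9 (Y(z) = -6 + ((z**2 + z*z) + z)/9 = -6 + ((z**2 + z**2) + z)/9 = -6 + (2*z**2 + z)/9 = -6 + (z + 2*z**2)/9 = -6 + (z/9 + 2*z**2/9) = -6 + z/9 + 2*z**2/9)
Y(E(U, -3)) + ((V(-4) + 26) + 2)*(-81) = (-6 + (1/9)*7 + (2/9)*7**2) + ((-12*(-4) + 26) + 2)*(-81) = (-6 + 7/9 + (2/9)*49) + ((48 + 26) + 2)*(-81) = (-6 + 7/9 + 98/9) + (74 + 2)*(-81) = 17/3 + 76*(-81) = 17/3 - 6156 = -18451/3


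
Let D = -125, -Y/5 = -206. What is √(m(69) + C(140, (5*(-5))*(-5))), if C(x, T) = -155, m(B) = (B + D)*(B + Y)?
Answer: I*√61699 ≈ 248.39*I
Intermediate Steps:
Y = 1030 (Y = -5*(-206) = 1030)
m(B) = (-125 + B)*(1030 + B) (m(B) = (B - 125)*(B + 1030) = (-125 + B)*(1030 + B))
√(m(69) + C(140, (5*(-5))*(-5))) = √((-128750 + 69² + 905*69) - 155) = √((-128750 + 4761 + 62445) - 155) = √(-61544 - 155) = √(-61699) = I*√61699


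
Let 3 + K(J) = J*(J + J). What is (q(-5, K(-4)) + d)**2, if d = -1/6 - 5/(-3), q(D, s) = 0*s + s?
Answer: 3721/4 ≈ 930.25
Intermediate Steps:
K(J) = -3 + 2*J**2 (K(J) = -3 + J*(J + J) = -3 + J*(2*J) = -3 + 2*J**2)
q(D, s) = s (q(D, s) = 0 + s = s)
d = 3/2 (d = -1*1/6 - 5*(-1/3) = -1/6 + 5/3 = 3/2 ≈ 1.5000)
(q(-5, K(-4)) + d)**2 = ((-3 + 2*(-4)**2) + 3/2)**2 = ((-3 + 2*16) + 3/2)**2 = ((-3 + 32) + 3/2)**2 = (29 + 3/2)**2 = (61/2)**2 = 3721/4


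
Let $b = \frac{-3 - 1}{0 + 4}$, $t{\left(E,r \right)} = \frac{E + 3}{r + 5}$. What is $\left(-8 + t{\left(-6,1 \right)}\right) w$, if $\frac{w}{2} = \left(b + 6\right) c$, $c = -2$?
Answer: $170$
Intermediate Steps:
$t{\left(E,r \right)} = \frac{3 + E}{5 + r}$
$b = -1$ ($b = - \frac{4}{4} = \left(-4\right) \frac{1}{4} = -1$)
$w = -20$ ($w = 2 \left(-1 + 6\right) \left(-2\right) = 2 \cdot 5 \left(-2\right) = 2 \left(-10\right) = -20$)
$\left(-8 + t{\left(-6,1 \right)}\right) w = \left(-8 + \frac{3 - 6}{5 + 1}\right) \left(-20\right) = \left(-8 + \frac{1}{6} \left(-3\right)\right) \left(-20\right) = \left(-8 - \frac{1}{2}\right) \left(-20\right) = \left(- \frac{17}{2}\right) \left(-20\right) = 170$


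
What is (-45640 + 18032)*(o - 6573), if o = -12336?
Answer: 522039672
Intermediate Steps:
(-45640 + 18032)*(o - 6573) = (-45640 + 18032)*(-12336 - 6573) = -27608*(-18909) = 522039672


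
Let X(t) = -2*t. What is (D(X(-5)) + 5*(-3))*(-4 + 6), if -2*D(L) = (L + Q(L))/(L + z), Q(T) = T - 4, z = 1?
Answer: -346/11 ≈ -31.455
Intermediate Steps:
Q(T) = -4 + T
D(L) = -(-4 + 2*L)/(2*(1 + L)) (D(L) = -(L + (-4 + L))/(2*(L + 1)) = -(-4 + 2*L)/(2*(1 + L)))
(D(X(-5)) + 5*(-3))*(-4 + 6) = ((2 - (-2)*(-5))/(1 - 2*(-5)) + 5*(-3))*(-4 + 6) = ((2 - 1*10)/(1 + 10) - 15)*2 = ((2 - 10)/11 - 15)*2 = ((1/11)*(-8) - 15)*2 = (-8/11 - 15)*2 = -173/11*2 = -346/11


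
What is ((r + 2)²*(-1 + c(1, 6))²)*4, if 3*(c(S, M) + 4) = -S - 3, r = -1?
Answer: 1444/9 ≈ 160.44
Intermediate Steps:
c(S, M) = -5 - S/3 (c(S, M) = -4 + (-S - 3)/3 = -4 + (-3 - S)/3 = -4 + (-1 - S/3) = -5 - S/3)
((r + 2)²*(-1 + c(1, 6))²)*4 = ((-1 + 2)²*(-1 + (-5 - ⅓*1))²)*4 = (1²*(-1 + (-5 - ⅓))²)*4 = (1*(-1 - 16/3)²)*4 = (1*(-19/3)²)*4 = (1*(361/9))*4 = (361/9)*4 = 1444/9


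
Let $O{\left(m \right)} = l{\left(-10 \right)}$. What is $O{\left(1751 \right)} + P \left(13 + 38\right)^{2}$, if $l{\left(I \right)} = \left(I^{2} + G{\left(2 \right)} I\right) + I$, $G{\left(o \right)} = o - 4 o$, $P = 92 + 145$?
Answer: $616587$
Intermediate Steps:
$P = 237$
$G{\left(o \right)} = - 3 o$
$l{\left(I \right)} = I^{2} - 5 I$ ($l{\left(I \right)} = \left(I^{2} + \left(-3\right) 2 I\right) + I = \left(I^{2} - 6 I\right) + I = I^{2} - 5 I$)
$O{\left(m \right)} = 150$ ($O{\left(m \right)} = - 10 \left(-5 - 10\right) = \left(-10\right) \left(-15\right) = 150$)
$O{\left(1751 \right)} + P \left(13 + 38\right)^{2} = 150 + 237 \left(13 + 38\right)^{2} = 150 + 237 \cdot 51^{2} = 150 + 237 \cdot 2601 = 150 + 616437 = 616587$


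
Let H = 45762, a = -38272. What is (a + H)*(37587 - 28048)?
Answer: 71447110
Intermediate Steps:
(a + H)*(37587 - 28048) = (-38272 + 45762)*(37587 - 28048) = 7490*9539 = 71447110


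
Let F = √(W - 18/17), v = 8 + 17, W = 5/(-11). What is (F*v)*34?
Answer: 50*I*√52921/11 ≈ 1045.7*I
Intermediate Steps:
W = -5/11 (W = 5*(-1/11) = -5/11 ≈ -0.45455)
v = 25
F = I*√52921/187 (F = √(-5/11 - 18/17) = √(-283/187) = I*√52921/187 ≈ 1.2302*I)
(F*v)*34 = ((I*√52921/187)*25)*34 = (25*I*√52921/187)*34 = 50*I*√52921/11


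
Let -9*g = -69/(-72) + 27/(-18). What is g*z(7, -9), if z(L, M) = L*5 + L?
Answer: 91/36 ≈ 2.5278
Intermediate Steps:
z(L, M) = 6*L (z(L, M) = 5*L + L = 6*L)
g = 13/216 (g = -(-69/(-72) + 27/(-18))/9 = -(-69*(-1/72) + 27*(-1/18))/9 = -(23/24 - 3/2)/9 = -⅑*(-13/24) = 13/216 ≈ 0.060185)
g*z(7, -9) = 13*(6*7)/216 = (13/216)*42 = 91/36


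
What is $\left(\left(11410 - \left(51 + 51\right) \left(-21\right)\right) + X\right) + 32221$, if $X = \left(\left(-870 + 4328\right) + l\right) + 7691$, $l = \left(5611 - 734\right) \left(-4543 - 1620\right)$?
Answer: $-30000029$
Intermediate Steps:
$l = -30056951$ ($l = 4877 \left(-6163\right) = -30056951$)
$X = -30045802$ ($X = \left(\left(-870 + 4328\right) - 30056951\right) + 7691 = \left(3458 - 30056951\right) + 7691 = -30053493 + 7691 = -30045802$)
$\left(\left(11410 - \left(51 + 51\right) \left(-21\right)\right) + X\right) + 32221 = \left(\left(11410 - \left(51 + 51\right) \left(-21\right)\right) - 30045802\right) + 32221 = \left(\left(11410 - 102 \left(-21\right)\right) - 30045802\right) + 32221 = \left(\left(11410 - -2142\right) - 30045802\right) + 32221 = \left(\left(11410 + 2142\right) - 30045802\right) + 32221 = \left(13552 - 30045802\right) + 32221 = -30032250 + 32221 = -30000029$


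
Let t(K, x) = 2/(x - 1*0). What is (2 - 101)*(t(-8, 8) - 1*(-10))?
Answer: -4059/4 ≈ -1014.8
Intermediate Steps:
t(K, x) = 2/x (t(K, x) = 2/(x + 0) = 2/x)
(2 - 101)*(t(-8, 8) - 1*(-10)) = (2 - 101)*(2/8 - 1*(-10)) = -99*(2*(⅛) + 10) = -99*(¼ + 10) = -99*41/4 = -4059/4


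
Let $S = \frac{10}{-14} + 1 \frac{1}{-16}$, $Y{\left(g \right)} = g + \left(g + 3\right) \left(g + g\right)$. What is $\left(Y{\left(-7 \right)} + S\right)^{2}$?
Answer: $\frac{29170801}{12544} \approx 2325.5$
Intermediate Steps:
$Y{\left(g \right)} = g + 2 g \left(3 + g\right)$ ($Y{\left(g \right)} = g + \left(3 + g\right) 2 g = g + 2 g \left(3 + g\right)$)
$S = - \frac{87}{112}$ ($S = 10 \left(- \frac{1}{14}\right) + 1 \left(- \frac{1}{16}\right) = - \frac{5}{7} - \frac{1}{16} = - \frac{87}{112} \approx -0.77679$)
$\left(Y{\left(-7 \right)} + S\right)^{2} = \left(- 7 \left(7 + 2 \left(-7\right)\right) - \frac{87}{112}\right)^{2} = \left(- 7 \left(7 - 14\right) - \frac{87}{112}\right)^{2} = \left(\left(-7\right) \left(-7\right) - \frac{87}{112}\right)^{2} = \left(49 - \frac{87}{112}\right)^{2} = \left(\frac{5401}{112}\right)^{2} = \frac{29170801}{12544}$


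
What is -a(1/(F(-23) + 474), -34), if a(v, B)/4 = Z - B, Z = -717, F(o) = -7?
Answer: 2732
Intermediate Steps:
a(v, B) = -2868 - 4*B (a(v, B) = 4*(-717 - B) = -2868 - 4*B)
-a(1/(F(-23) + 474), -34) = -(-2868 - 4*(-34)) = -(-2868 + 136) = -1*(-2732) = 2732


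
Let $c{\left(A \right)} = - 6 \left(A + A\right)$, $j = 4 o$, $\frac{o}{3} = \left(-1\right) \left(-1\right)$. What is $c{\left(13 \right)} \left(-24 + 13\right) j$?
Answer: $20592$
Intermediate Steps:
$o = 3$ ($o = 3 \left(\left(-1\right) \left(-1\right)\right) = 3 \cdot 1 = 3$)
$j = 12$ ($j = 4 \cdot 3 = 12$)
$c{\left(A \right)} = - 12 A$ ($c{\left(A \right)} = - 6 \cdot 2 A = - 12 A$)
$c{\left(13 \right)} \left(-24 + 13\right) j = \left(-12\right) 13 \left(-24 + 13\right) 12 = \left(-156\right) \left(-11\right) 12 = 1716 \cdot 12 = 20592$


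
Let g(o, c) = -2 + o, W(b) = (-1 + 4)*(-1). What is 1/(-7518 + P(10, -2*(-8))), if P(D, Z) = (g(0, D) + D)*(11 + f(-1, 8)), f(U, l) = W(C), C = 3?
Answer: -1/7454 ≈ -0.00013416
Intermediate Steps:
W(b) = -3 (W(b) = 3*(-1) = -3)
f(U, l) = -3
P(D, Z) = -16 + 8*D (P(D, Z) = ((-2 + 0) + D)*(11 - 3) = (-2 + D)*8 = -16 + 8*D)
1/(-7518 + P(10, -2*(-8))) = 1/(-7518 + (-16 + 8*10)) = 1/(-7518 + (-16 + 80)) = 1/(-7518 + 64) = 1/(-7454) = -1/7454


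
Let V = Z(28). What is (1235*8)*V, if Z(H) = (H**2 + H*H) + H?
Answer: 15768480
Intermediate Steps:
Z(H) = H + 2*H**2 (Z(H) = (H**2 + H**2) + H = 2*H**2 + H = H + 2*H**2)
V = 1596 (V = 28*(1 + 2*28) = 28*(1 + 56) = 28*57 = 1596)
(1235*8)*V = (1235*8)*1596 = 9880*1596 = 15768480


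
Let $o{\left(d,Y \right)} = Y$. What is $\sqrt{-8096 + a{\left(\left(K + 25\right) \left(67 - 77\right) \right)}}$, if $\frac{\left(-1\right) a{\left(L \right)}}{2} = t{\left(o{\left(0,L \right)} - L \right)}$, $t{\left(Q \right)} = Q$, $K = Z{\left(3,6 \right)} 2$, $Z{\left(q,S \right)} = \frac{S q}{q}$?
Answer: $4 i \sqrt{506} \approx 89.978 i$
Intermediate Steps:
$Z{\left(q,S \right)} = S$
$K = 12$ ($K = 6 \cdot 2 = 12$)
$a{\left(L \right)} = 0$ ($a{\left(L \right)} = - 2 \left(L - L\right) = \left(-2\right) 0 = 0$)
$\sqrt{-8096 + a{\left(\left(K + 25\right) \left(67 - 77\right) \right)}} = \sqrt{-8096 + 0} = \sqrt{-8096} = 4 i \sqrt{506}$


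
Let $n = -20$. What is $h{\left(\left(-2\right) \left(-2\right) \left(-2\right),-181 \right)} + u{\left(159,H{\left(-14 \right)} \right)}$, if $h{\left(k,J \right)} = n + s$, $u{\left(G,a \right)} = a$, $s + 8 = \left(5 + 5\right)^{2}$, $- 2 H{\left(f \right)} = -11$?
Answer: $\frac{155}{2} \approx 77.5$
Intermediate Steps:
$H{\left(f \right)} = \frac{11}{2}$ ($H{\left(f \right)} = \left(- \frac{1}{2}\right) \left(-11\right) = \frac{11}{2}$)
$s = 92$ ($s = -8 + \left(5 + 5\right)^{2} = -8 + 10^{2} = -8 + 100 = 92$)
$h{\left(k,J \right)} = 72$ ($h{\left(k,J \right)} = -20 + 92 = 72$)
$h{\left(\left(-2\right) \left(-2\right) \left(-2\right),-181 \right)} + u{\left(159,H{\left(-14 \right)} \right)} = 72 + \frac{11}{2} = \frac{155}{2}$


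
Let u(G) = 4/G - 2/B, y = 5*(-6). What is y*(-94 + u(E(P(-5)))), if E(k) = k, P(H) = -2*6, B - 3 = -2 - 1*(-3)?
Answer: 2845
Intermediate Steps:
B = 4 (B = 3 + (-2 - 1*(-3)) = 3 + (-2 + 3) = 3 + 1 = 4)
P(H) = -12
y = -30
u(G) = -1/2 + 4/G (u(G) = 4/G - 2/4 = 4/G - 2*1/4 = 4/G - 1/2 = -1/2 + 4/G)
y*(-94 + u(E(P(-5)))) = -30*(-94 + (1/2)*(8 - 1*(-12))/(-12)) = -30*(-94 + (1/2)*(-1/12)*(8 + 12)) = -30*(-94 + (1/2)*(-1/12)*20) = -30*(-94 - 5/6) = -30*(-569/6) = 2845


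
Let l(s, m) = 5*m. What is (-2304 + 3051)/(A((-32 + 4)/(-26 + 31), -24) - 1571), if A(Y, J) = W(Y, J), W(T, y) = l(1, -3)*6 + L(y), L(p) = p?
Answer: -747/1685 ≈ -0.44332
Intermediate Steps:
W(T, y) = -90 + y (W(T, y) = (5*(-3))*6 + y = -15*6 + y = -90 + y)
A(Y, J) = -90 + J
(-2304 + 3051)/(A((-32 + 4)/(-26 + 31), -24) - 1571) = (-2304 + 3051)/((-90 - 24) - 1571) = 747/(-114 - 1571) = 747/(-1685) = 747*(-1/1685) = -747/1685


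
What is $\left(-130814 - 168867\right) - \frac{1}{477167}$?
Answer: $- \frac{142997883728}{477167} \approx -2.9968 \cdot 10^{5}$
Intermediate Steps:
$\left(-130814 - 168867\right) - \frac{1}{477167} = -299681 - \frac{1}{477167} = - \frac{142997883728}{477167}$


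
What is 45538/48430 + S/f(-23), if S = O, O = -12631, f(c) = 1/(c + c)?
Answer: 14069567359/24215 ≈ 5.8103e+5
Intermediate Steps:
f(c) = 1/(2*c)
S = -12631
45538/48430 + S/f(-23) = 45538/48430 - 12631/((½)/(-23)) = 45538*(1/48430) - 12631/((½)*(-1/23)) = 22769/24215 - 12631/(-1/46) = 22769/24215 - 12631*(-46) = 22769/24215 + 581026 = 14069567359/24215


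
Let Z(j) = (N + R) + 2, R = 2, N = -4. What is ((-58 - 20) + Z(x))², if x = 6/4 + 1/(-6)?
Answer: 6084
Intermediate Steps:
x = 4/3 (x = 6*(¼) + 1*(-⅙) = 3/2 - ⅙ = 4/3 ≈ 1.3333)
Z(j) = 0 (Z(j) = (-4 + 2) + 2 = -2 + 2 = 0)
((-58 - 20) + Z(x))² = ((-58 - 20) + 0)² = (-78 + 0)² = (-78)² = 6084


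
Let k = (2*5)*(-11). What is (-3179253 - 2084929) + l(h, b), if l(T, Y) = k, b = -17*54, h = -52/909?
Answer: -5264292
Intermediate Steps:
h = -52/909 (h = -52*1/909 = -52/909 ≈ -0.057206)
b = -918
k = -110 (k = 10*(-11) = -110)
l(T, Y) = -110
(-3179253 - 2084929) + l(h, b) = (-3179253 - 2084929) - 110 = -5264182 - 110 = -5264292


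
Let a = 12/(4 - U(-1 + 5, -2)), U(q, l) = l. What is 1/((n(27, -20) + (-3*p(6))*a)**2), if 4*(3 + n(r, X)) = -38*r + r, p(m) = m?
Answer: 16/1334025 ≈ 1.1994e-5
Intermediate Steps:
a = 2 (a = 12/(4 - 1*(-2)) = 12/(4 + 2) = 12/6 = 12*(1/6) = 2)
n(r, X) = -3 - 37*r/4 (n(r, X) = -3 + (-38*r + r)/4 = -3 + (-37*r)/4 = -3 - 37*r/4)
1/((n(27, -20) + (-3*p(6))*a)**2) = 1/(((-3 - 37/4*27) - 3*6*2)**2) = 1/(((-3 - 999/4) - 18*2)**2) = 1/((-1011/4 - 36)**2) = 1/((-1155/4)**2) = 1/(1334025/16) = 16/1334025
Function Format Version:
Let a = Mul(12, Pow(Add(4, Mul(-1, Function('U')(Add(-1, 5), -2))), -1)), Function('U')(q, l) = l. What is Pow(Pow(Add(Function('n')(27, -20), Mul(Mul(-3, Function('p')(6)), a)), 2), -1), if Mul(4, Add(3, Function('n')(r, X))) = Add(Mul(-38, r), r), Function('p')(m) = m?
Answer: Rational(16, 1334025) ≈ 1.1994e-5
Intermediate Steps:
a = 2 (a = Mul(12, Pow(Add(4, Mul(-1, -2)), -1)) = Mul(12, Pow(Add(4, 2), -1)) = Mul(12, Pow(6, -1)) = Mul(12, Rational(1, 6)) = 2)
Function('n')(r, X) = Add(-3, Mul(Rational(-37, 4), r)) (Function('n')(r, X) = Add(-3, Mul(Rational(1, 4), Add(Mul(-38, r), r))) = Add(-3, Mul(Rational(1, 4), Mul(-37, r))) = Add(-3, Mul(Rational(-37, 4), r)))
Pow(Pow(Add(Function('n')(27, -20), Mul(Mul(-3, Function('p')(6)), a)), 2), -1) = Pow(Pow(Add(Add(-3, Mul(Rational(-37, 4), 27)), Mul(Mul(-3, 6), 2)), 2), -1) = Pow(Pow(Add(Add(-3, Rational(-999, 4)), Mul(-18, 2)), 2), -1) = Pow(Pow(Add(Rational(-1011, 4), -36), 2), -1) = Pow(Pow(Rational(-1155, 4), 2), -1) = Pow(Rational(1334025, 16), -1) = Rational(16, 1334025)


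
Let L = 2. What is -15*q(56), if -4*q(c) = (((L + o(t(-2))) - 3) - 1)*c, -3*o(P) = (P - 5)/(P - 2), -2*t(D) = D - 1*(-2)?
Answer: -595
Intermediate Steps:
t(D) = -1 - D/2 (t(D) = -(D - 1*(-2))/2 = -(D + 2)/2 = -(2 + D)/2 = -1 - D/2)
o(P) = -(-5 + P)/(3*(-2 + P)) (o(P) = -(P - 5)/(3*(P - 2)) = -(-5 + P)/(3*(-2 + P)))
q(c) = 17*c/24 (q(c) = -(((2 + (5 - (-1 - ½*(-2)))/(3*(-2 + (-1 - ½*(-2))))) - 3) - 1)*c/4 = -(((2 + (5 - (-1 + 1))/(3*(-2 + (-1 + 1)))) - 3) - 1)*c/4 = -(((2 + (5 - 1*0)/(3*(-2 + 0))) - 3) - 1)*c/4 = -(((2 + (⅓)*(5 + 0)/(-2)) - 3) - 1)*c/4 = -(((2 + (⅓)*(-½)*5) - 3) - 1)*c/4 = -(((2 - ⅚) - 3) - 1)*c/4 = -((7/6 - 3) - 1)*c/4 = -(-11/6 - 1)*c/4 = -(-17)*c/24 = 17*c/24)
-15*q(56) = -85*56/8 = -15*119/3 = -595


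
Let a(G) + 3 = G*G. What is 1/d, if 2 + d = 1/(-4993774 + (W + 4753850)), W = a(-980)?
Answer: -720473/1440945 ≈ -0.50000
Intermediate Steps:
a(G) = -3 + G² (a(G) = -3 + G*G = -3 + G²)
W = 960397 (W = -3 + (-980)² = -3 + 960400 = 960397)
d = -1440945/720473 (d = -2 + 1/(-4993774 + (960397 + 4753850)) = -2 + 1/(-4993774 + 5714247) = -2 + 1/720473 = -1440945/720473 ≈ -2.0000)
1/d = 1/(-1440945/720473) = -720473/1440945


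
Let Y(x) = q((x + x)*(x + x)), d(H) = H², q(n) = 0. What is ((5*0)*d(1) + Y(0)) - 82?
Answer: -82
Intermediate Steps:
Y(x) = 0
((5*0)*d(1) + Y(0)) - 82 = ((5*0)*1² + 0) - 82 = (0*1 + 0) - 82 = (0 + 0) - 82 = 0 - 82 = -82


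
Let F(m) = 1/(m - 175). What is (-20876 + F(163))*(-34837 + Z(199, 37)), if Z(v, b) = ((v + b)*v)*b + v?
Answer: -213315577195/6 ≈ -3.5553e+10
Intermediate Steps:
F(m) = 1/(-175 + m)
Z(v, b) = v + b*v*(b + v) (Z(v, b) = ((b + v)*v)*b + v = (v*(b + v))*b + v = b*v*(b + v) + v = v + b*v*(b + v))
(-20876 + F(163))*(-34837 + Z(199, 37)) = (-20876 + 1/(-175 + 163))*(-34837 + 199*(1 + 37² + 37*199)) = (-20876 + 1/(-12))*(-34837 + 199*(1 + 1369 + 7363)) = (-20876 - 1/12)*(-34837 + 199*8733) = -250513*(-34837 + 1737867)/12 = -250513/12*1703030 = -213315577195/6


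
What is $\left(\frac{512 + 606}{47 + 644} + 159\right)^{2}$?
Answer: $\frac{12318114169}{477481} \approx 25798.0$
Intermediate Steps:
$\left(\frac{512 + 606}{47 + 644} + 159\right)^{2} = \left(\frac{1118}{691} + 159\right)^{2} = \left(\frac{110987}{691}\right)^{2} = \frac{12318114169}{477481}$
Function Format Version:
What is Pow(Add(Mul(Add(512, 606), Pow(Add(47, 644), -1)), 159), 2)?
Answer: Rational(12318114169, 477481) ≈ 25798.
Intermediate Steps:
Pow(Add(Mul(Add(512, 606), Pow(Add(47, 644), -1)), 159), 2) = Pow(Add(Mul(1118, Pow(691, -1)), 159), 2) = Pow(Add(Mul(1118, Rational(1, 691)), 159), 2) = Pow(Add(Rational(1118, 691), 159), 2) = Pow(Rational(110987, 691), 2) = Rational(12318114169, 477481)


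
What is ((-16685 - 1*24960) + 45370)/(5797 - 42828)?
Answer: -3725/37031 ≈ -0.10059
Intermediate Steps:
((-16685 - 1*24960) + 45370)/(5797 - 42828) = ((-16685 - 24960) + 45370)/(-37031) = (-41645 + 45370)*(-1/37031) = 3725*(-1/37031) = -3725/37031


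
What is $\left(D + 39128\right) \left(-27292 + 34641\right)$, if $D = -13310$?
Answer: $189736482$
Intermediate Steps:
$\left(D + 39128\right) \left(-27292 + 34641\right) = \left(-13310 + 39128\right) \left(-27292 + 34641\right) = 25818 \cdot 7349 = 189736482$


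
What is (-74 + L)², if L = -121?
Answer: 38025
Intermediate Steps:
(-74 + L)² = (-74 - 121)² = (-195)² = 38025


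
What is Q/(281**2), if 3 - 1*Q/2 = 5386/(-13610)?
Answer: 46216/537329605 ≈ 8.6011e-5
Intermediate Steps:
Q = 46216/6805 (Q = 6 - 10772/(-13610) = 6 - 10772*(-1)/13610 = 6 - 2*(-2693/6805) = 6 + 5386/6805 = 46216/6805 ≈ 6.7915)
Q/(281**2) = 46216/(6805*(281**2)) = (46216/6805)/78961 = (46216/6805)*(1/78961) = 46216/537329605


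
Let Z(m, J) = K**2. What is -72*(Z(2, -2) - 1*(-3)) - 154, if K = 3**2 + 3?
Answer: -10738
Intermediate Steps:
K = 12 (K = 9 + 3 = 12)
Z(m, J) = 144 (Z(m, J) = 12**2 = 144)
-72*(Z(2, -2) - 1*(-3)) - 154 = -72*(144 - 1*(-3)) - 154 = -72*(144 + 3) - 154 = -72*147 - 154 = -10584 - 154 = -10738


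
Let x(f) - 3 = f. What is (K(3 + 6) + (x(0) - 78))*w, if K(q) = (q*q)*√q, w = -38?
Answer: -6384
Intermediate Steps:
x(f) = 3 + f
K(q) = q^(5/2) (K(q) = q²*√q = q^(5/2))
(K(3 + 6) + (x(0) - 78))*w = ((3 + 6)^(5/2) + ((3 + 0) - 78))*(-38) = (9^(5/2) + (3 - 78))*(-38) = (243 - 75)*(-38) = 168*(-38) = -6384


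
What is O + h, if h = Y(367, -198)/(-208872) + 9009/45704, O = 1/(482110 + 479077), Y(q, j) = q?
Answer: 112036221753353/573485368364316 ≈ 0.19536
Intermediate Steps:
O = 1/961187 ≈ 1.0404e-6
h = 116559655/596642868 (h = 367/(-208872) + 9009/45704 = 367*(-1/208872) + 9009*(1/45704) = -367/208872 + 9009/45704 = 116559655/596642868 ≈ 0.19536)
O + h = 1/961187 + 116559655/596642868 = 112036221753353/573485368364316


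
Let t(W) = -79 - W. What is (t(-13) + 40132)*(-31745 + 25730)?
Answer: -240996990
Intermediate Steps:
(t(-13) + 40132)*(-31745 + 25730) = ((-79 - 1*(-13)) + 40132)*(-31745 + 25730) = ((-79 + 13) + 40132)*(-6015) = (-66 + 40132)*(-6015) = 40066*(-6015) = -240996990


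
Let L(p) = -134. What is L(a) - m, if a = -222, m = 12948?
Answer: -13082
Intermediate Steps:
L(a) - m = -134 - 1*12948 = -134 - 12948 = -13082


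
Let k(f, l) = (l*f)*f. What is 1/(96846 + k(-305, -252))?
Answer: -1/23345454 ≈ -4.2835e-8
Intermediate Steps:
k(f, l) = l*f² (k(f, l) = (f*l)*f = l*f²)
1/(96846 + k(-305, -252)) = 1/(96846 - 252*(-305)²) = 1/(96846 - 252*93025) = 1/(96846 - 23442300) = 1/(-23345454) = -1/23345454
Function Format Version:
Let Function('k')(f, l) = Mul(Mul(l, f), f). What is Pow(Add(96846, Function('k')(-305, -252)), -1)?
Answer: Rational(-1, 23345454) ≈ -4.2835e-8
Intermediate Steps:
Function('k')(f, l) = Mul(l, Pow(f, 2)) (Function('k')(f, l) = Mul(Mul(f, l), f) = Mul(l, Pow(f, 2)))
Pow(Add(96846, Function('k')(-305, -252)), -1) = Pow(Add(96846, Mul(-252, Pow(-305, 2))), -1) = Pow(Add(96846, Mul(-252, 93025)), -1) = Pow(Add(96846, -23442300), -1) = Pow(-23345454, -1) = Rational(-1, 23345454)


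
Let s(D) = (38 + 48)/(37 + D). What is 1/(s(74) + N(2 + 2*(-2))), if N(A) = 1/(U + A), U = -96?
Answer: 10878/8317 ≈ 1.3079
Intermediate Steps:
s(D) = 86/(37 + D)
N(A) = 1/(-96 + A)
1/(s(74) + N(2 + 2*(-2))) = 1/(86/(37 + 74) + 1/(-96 + (2 + 2*(-2)))) = 1/(86/111 + 1/(-96 + (2 - 4))) = 1/(86*(1/111) + 1/(-96 - 2)) = 1/(86/111 + 1/(-98)) = 1/(86/111 - 1/98) = 1/(8317/10878) = 10878/8317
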